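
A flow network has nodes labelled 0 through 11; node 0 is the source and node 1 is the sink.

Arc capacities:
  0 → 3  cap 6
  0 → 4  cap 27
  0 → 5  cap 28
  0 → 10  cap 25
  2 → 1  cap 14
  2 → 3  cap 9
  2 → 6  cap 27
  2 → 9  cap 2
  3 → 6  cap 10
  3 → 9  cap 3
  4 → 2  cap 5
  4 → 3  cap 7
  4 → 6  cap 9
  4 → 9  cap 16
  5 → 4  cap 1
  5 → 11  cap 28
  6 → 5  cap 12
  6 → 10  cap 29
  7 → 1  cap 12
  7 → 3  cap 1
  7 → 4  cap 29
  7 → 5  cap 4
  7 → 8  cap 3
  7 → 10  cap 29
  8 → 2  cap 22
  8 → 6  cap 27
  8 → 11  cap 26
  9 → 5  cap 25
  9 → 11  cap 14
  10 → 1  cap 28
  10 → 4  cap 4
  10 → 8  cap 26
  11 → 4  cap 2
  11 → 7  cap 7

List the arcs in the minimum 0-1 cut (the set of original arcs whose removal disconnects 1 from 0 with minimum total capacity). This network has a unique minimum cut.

augment #1: 0→10→1 push 25
augment #2: 0→4→2→1 push 5
augment #3: 0→3→6→10→1 push 3
augment #4: 0→5→11→7→1 push 7
augment #5: 0→3→6→10→8→2→1 push 3
augment #6: 0→4→6→10→8→2→1 push 6
max flow = 49; residual-reachable set from 0 gives S-side
cut edges (S→T): {(2,1), (10,1), (11,7)} total cap 49

Min-cut arcs: {(2,1), (10,1), (11,7)} (total capacity 49)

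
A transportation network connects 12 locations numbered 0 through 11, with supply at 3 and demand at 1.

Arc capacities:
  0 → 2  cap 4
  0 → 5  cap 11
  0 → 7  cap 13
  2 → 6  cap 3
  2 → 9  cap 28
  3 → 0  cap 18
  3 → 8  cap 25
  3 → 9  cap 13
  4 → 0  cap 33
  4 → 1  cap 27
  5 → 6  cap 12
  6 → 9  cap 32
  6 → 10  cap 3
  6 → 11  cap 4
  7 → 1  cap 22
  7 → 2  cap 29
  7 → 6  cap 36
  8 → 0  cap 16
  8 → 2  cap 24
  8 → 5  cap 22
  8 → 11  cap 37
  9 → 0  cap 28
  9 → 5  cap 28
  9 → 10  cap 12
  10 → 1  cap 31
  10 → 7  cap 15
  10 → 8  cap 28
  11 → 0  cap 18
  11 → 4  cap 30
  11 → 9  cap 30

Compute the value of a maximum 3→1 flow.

augment #1: 3→0→7→1 bottleneck 13, total now 13
augment #2: 3→9→10→1 bottleneck 12, total now 25
augment #3: 3→8→11→4→1 bottleneck 25, total now 50
augment #4: 3→0→2→6→10→1 bottleneck 3, total now 53
augment #5: 3→0→5→6→11→4→1 bottleneck 2, total now 55

Maximum flow value: 55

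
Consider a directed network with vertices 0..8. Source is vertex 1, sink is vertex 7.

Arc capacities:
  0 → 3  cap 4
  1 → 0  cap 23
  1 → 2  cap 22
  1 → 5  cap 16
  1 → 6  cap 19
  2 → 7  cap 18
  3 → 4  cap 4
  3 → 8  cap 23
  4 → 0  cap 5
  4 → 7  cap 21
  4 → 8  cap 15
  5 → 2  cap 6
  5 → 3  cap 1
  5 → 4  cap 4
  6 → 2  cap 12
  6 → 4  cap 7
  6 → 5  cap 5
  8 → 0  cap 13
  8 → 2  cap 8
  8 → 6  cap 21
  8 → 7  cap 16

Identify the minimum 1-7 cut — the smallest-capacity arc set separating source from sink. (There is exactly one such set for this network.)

Min-cut arcs: {(0,3), (2,7), (5,3), (5,4), (6,4)} (total capacity 34)

augment #1: 1→2→7 push 18
augment #2: 1→5→4→7 push 4
augment #3: 1→6→4→7 push 7
augment #4: 1→0→3→4→7 push 4
augment #5: 1→5→3→8→7 push 1
max flow = 34; residual-reachable set from 1 gives S-side
cut edges (S→T): {(0,3), (2,7), (5,3), (5,4), (6,4)} total cap 34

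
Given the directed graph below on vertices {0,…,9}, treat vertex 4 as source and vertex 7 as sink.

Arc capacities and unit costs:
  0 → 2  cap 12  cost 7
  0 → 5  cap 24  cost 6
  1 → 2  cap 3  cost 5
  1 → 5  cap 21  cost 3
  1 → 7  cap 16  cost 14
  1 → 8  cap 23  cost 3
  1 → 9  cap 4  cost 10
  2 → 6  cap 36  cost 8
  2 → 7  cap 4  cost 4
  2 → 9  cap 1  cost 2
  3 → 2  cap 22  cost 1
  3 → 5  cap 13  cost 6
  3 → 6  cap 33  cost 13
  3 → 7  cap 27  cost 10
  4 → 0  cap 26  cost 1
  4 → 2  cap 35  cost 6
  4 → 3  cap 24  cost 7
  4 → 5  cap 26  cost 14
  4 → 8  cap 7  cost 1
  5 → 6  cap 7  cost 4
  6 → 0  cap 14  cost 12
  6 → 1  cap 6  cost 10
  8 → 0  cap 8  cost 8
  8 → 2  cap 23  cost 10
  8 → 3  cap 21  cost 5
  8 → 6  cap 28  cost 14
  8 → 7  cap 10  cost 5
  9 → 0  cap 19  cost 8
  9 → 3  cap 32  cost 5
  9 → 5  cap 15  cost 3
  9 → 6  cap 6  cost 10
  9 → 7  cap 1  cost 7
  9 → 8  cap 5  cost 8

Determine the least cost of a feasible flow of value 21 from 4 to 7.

Minimum cost for 21 units: 250

shortest-cost path #1: 4→8→7 push 7 @ unit cost 6 (adds 42)
shortest-cost path #2: 4→2→7 push 4 @ unit cost 10 (adds 40)
shortest-cost path #3: 4→2→9→7 push 1 @ unit cost 15 (adds 15)
shortest-cost path #4: 4→3→7 push 9 @ unit cost 17 (adds 153)
total cost = 250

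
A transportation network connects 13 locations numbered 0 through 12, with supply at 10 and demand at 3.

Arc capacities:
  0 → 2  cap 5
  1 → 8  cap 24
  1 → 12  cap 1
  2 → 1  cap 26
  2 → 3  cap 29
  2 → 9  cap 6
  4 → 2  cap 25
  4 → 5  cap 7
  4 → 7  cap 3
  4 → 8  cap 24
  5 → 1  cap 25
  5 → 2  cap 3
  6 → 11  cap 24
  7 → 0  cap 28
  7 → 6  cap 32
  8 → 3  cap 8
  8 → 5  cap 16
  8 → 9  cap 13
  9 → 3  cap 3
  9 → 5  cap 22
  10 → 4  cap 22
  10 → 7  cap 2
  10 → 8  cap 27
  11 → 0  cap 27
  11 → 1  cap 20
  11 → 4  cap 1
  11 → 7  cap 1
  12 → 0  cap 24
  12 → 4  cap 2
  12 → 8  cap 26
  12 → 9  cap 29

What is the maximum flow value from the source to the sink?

augment #1: 10→8→3 bottleneck 8, total now 8
augment #2: 10→4→2→3 bottleneck 22, total now 30
augment #3: 10→8→9→3 bottleneck 3, total now 33
augment #4: 10→7→0→2→3 bottleneck 2, total now 35
augment #5: 10→8→5→2→3 bottleneck 3, total now 38
augment #6: 10→8→5→1→12→0→2→3 bottleneck 1, total now 39

Maximum flow value: 39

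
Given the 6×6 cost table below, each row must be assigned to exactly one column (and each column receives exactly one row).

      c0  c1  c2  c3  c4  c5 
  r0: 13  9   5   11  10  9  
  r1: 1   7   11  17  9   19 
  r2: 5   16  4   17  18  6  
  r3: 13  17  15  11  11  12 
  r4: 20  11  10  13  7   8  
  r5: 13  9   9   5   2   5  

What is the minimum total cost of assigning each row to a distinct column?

optimal assignment: row0→col1 (cost 9), row1→col0 (cost 1), row2→col2 (cost 4), row3→col3 (cost 11), row4→col5 (cost 8), row5→col4 (cost 2)
total = 9 + 1 + 4 + 11 + 8 + 2 = 35

Minimum assignment cost: 35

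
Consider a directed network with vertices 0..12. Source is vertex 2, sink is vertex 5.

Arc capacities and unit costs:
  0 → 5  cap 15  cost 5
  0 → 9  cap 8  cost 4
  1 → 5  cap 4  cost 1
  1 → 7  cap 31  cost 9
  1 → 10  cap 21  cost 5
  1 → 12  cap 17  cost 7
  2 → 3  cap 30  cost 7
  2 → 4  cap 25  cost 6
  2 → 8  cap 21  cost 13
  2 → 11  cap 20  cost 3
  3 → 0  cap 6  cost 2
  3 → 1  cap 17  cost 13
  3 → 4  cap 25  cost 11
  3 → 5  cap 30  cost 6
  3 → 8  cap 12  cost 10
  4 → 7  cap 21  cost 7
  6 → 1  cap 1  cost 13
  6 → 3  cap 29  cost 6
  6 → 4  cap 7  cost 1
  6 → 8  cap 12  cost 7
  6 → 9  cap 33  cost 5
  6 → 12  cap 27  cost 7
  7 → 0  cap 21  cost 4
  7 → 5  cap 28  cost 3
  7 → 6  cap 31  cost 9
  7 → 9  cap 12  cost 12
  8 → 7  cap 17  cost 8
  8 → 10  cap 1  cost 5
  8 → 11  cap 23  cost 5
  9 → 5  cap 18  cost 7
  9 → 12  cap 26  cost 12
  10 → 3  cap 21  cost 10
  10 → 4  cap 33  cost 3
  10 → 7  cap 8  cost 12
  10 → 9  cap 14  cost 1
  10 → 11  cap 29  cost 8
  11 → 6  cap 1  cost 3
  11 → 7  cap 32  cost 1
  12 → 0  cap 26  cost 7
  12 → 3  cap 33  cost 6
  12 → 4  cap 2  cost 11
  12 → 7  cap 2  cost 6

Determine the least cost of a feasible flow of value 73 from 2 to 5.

Minimum cost for 73 units: 998

shortest-cost path #1: 2→11→7→5 push 20 @ unit cost 7 (adds 140)
shortest-cost path #2: 2→3→5 push 30 @ unit cost 13 (adds 390)
shortest-cost path #3: 2→4→7→5 push 8 @ unit cost 16 (adds 128)
shortest-cost path #4: 2→4→7→0→5 push 13 @ unit cost 22 (adds 286)
shortest-cost path #5: 2→8→10→9→5 push 1 @ unit cost 26 (adds 26)
shortest-cost path #6: 2→8→11→7→0→5 push 1 @ unit cost 28 (adds 28)
total cost = 998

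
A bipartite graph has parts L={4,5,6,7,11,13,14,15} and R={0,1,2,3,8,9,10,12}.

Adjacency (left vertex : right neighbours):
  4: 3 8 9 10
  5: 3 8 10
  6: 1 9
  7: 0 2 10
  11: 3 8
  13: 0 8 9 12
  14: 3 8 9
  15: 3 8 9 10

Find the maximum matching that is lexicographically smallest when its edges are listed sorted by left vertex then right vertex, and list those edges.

Lex-smallest maximum matching: {(4,3), (5,8), (6,1), (7,0), (13,12), (14,9), (15,10)}

|M| = 7 (so the lex-smallest maximum matching has 7 edges)
process left vertices in ascending order; for each, take the smallest-labelled available neighbour that still permits 7 edges overall, or leave it unmatched if none does
lex-smallest matching: {4-3, 5-8, 6-1, 7-0, 13-12, 14-9, 15-10}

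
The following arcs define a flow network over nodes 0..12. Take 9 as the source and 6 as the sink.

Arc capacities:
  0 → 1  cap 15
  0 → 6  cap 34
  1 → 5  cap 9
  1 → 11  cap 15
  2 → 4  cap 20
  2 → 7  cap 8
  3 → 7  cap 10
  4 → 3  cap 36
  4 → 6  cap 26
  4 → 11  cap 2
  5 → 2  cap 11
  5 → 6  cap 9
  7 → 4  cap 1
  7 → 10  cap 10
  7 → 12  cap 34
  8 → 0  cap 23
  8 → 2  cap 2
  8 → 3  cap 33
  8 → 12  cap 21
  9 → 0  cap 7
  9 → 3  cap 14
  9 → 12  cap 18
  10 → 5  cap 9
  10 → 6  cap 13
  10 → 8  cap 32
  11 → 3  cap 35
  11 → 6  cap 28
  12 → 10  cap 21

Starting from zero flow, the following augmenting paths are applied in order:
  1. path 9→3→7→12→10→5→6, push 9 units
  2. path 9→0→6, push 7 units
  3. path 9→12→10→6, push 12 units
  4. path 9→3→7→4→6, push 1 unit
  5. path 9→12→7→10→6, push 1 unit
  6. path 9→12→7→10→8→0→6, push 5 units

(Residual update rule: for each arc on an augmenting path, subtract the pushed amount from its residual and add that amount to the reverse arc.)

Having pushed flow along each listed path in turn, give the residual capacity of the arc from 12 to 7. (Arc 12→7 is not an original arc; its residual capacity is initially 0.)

Residual capacity of (12,7): 3

after path 1 (9→3→7→12→10→5→6, push 9): res(12,7)=9
after path 2 (9→0→6, push 7): res(12,7)=9
after path 3 (9→12→10→6, push 12): res(12,7)=9
after path 4 (9→3→7→4→6, push 1): res(12,7)=9
after path 5 (9→12→7→10→6, push 1): res(12,7)=8
after path 6 (9→12→7→10→8→0→6, push 5): res(12,7)=3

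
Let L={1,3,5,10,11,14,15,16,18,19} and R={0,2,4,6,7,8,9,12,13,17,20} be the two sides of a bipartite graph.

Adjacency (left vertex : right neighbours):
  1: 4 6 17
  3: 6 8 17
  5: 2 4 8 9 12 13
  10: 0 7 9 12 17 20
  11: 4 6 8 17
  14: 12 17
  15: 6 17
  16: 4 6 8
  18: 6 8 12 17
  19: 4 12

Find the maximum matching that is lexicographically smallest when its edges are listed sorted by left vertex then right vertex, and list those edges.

|M| = 7 (so the lex-smallest maximum matching has 7 edges)
process left vertices in ascending order; for each, take the smallest-labelled available neighbour that still permits 7 edges overall, or leave it unmatched if none does
lex-smallest matching: {1-4, 3-6, 5-2, 10-0, 11-8, 14-12, 15-17}

Lex-smallest maximum matching: {(1,4), (3,6), (5,2), (10,0), (11,8), (14,12), (15,17)}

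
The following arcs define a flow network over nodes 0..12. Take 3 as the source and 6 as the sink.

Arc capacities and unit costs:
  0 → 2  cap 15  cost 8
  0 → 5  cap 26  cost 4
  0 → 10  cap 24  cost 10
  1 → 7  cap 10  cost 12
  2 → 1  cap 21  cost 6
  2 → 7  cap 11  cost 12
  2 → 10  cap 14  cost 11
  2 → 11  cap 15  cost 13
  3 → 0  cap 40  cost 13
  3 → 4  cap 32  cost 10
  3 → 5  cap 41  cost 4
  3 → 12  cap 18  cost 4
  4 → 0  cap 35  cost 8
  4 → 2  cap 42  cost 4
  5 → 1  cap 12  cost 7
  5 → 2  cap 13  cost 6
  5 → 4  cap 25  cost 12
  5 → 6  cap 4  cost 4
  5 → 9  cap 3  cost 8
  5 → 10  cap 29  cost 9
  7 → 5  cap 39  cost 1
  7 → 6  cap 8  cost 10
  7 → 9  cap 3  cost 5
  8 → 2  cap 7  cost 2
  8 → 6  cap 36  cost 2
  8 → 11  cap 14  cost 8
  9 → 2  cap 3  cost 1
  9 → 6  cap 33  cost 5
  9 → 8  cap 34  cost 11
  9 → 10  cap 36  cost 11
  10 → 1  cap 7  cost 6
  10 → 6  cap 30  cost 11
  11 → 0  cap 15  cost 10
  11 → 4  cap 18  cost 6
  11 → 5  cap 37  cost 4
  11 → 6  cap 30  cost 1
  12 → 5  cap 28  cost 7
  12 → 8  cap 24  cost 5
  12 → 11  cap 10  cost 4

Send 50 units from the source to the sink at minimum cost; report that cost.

shortest-cost path #1: 3→5→6 push 4 @ unit cost 8 (adds 32)
shortest-cost path #2: 3→12→11→6 push 10 @ unit cost 9 (adds 90)
shortest-cost path #3: 3→12→8→6 push 8 @ unit cost 11 (adds 88)
shortest-cost path #4: 3→5→9→6 push 3 @ unit cost 17 (adds 51)
shortest-cost path #5: 3→5→10→6 push 25 @ unit cost 24 (adds 600)
total cost = 861

Minimum cost for 50 units: 861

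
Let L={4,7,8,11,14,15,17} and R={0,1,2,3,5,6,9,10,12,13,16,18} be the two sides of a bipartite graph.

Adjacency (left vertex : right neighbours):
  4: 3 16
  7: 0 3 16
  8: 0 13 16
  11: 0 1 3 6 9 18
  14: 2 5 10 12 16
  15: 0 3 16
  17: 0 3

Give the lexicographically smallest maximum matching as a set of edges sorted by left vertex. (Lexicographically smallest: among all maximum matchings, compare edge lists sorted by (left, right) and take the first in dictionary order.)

Lex-smallest maximum matching: {(4,3), (7,0), (8,13), (11,1), (14,2), (15,16)}

|M| = 6 (so the lex-smallest maximum matching has 6 edges)
process left vertices in ascending order; for each, take the smallest-labelled available neighbour that still permits 6 edges overall, or leave it unmatched if none does
lex-smallest matching: {4-3, 7-0, 8-13, 11-1, 14-2, 15-16}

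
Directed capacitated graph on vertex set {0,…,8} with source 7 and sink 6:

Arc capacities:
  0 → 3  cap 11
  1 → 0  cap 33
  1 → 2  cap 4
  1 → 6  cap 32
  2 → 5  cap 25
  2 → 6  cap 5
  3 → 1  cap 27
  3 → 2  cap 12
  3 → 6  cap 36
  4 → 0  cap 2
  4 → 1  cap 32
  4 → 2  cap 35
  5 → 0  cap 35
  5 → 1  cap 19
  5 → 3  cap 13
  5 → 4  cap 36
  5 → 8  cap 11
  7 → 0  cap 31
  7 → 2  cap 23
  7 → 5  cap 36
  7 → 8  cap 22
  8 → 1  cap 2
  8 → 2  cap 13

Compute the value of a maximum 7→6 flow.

Maximum flow value: 61

augment #1: 7→2→6 bottleneck 5, total now 5
augment #2: 7→0→3→6 bottleneck 11, total now 16
augment #3: 7→5→1→6 bottleneck 19, total now 35
augment #4: 7→5→3→6 bottleneck 13, total now 48
augment #5: 7→8→1→6 bottleneck 2, total now 50
augment #6: 7→5→4→1→6 bottleneck 4, total now 54
augment #7: 7→2→5→4→1→6 bottleneck 7, total now 61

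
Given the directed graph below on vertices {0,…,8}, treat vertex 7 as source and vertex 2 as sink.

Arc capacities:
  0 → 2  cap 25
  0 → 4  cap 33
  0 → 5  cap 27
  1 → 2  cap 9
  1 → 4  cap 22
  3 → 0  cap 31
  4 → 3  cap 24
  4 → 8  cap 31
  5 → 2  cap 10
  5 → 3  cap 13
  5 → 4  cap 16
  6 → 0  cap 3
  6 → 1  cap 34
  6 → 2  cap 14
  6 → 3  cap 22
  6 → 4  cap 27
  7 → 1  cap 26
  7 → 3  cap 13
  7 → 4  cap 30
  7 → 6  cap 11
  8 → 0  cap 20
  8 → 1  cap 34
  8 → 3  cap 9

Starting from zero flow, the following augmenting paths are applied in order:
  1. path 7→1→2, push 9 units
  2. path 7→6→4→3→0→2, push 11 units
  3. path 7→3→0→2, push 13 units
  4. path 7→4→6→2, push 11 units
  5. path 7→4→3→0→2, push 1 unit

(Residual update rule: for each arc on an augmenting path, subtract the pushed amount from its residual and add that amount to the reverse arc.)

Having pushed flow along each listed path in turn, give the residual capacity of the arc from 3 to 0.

Residual capacity of (3,0): 6

after path 1 (7→1→2, push 9): res(3,0)=31
after path 2 (7→6→4→3→0→2, push 11): res(3,0)=20
after path 3 (7→3→0→2, push 13): res(3,0)=7
after path 4 (7→4→6→2, push 11): res(3,0)=7
after path 5 (7→4→3→0→2, push 1): res(3,0)=6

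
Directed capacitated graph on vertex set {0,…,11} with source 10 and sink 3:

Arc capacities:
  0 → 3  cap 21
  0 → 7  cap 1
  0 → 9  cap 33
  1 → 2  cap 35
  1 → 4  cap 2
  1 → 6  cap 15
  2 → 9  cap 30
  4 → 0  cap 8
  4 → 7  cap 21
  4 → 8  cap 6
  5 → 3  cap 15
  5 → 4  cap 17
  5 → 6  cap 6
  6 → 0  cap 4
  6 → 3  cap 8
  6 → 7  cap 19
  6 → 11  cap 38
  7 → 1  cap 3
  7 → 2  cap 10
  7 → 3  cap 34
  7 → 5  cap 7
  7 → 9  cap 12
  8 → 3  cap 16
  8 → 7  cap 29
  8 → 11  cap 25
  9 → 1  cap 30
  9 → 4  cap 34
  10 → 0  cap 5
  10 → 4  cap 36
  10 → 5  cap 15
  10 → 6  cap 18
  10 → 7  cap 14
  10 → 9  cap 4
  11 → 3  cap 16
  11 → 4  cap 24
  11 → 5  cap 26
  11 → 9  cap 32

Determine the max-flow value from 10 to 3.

Maximum flow value: 91

augment #1: 10→0→3 bottleneck 5, total now 5
augment #2: 10→5→3 bottleneck 15, total now 20
augment #3: 10→6→3 bottleneck 8, total now 28
augment #4: 10→7→3 bottleneck 14, total now 42
augment #5: 10→4→0→3 bottleneck 8, total now 50
augment #6: 10→4→7→3 bottleneck 20, total now 70
augment #7: 10→4→8→3 bottleneck 6, total now 76
augment #8: 10→6→0→3 bottleneck 4, total now 80
augment #9: 10→6→11→3 bottleneck 6, total now 86
augment #10: 10→9→1→6→11→3 bottleneck 4, total now 90
augment #11: 10→4→7→1→6→11→3 bottleneck 1, total now 91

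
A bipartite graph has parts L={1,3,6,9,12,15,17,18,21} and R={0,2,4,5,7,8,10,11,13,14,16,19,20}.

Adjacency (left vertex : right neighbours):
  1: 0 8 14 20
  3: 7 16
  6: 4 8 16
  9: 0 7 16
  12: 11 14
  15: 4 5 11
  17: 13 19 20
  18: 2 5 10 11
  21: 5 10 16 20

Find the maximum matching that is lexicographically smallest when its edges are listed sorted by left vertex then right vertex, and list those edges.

|M| = 9 (so the lex-smallest maximum matching has 9 edges)
process left vertices in ascending order; for each, take the smallest-labelled available neighbour that still permits 9 edges overall, or leave it unmatched if none does
lex-smallest matching: {1-0, 3-7, 6-4, 9-16, 12-11, 15-5, 17-13, 18-2, 21-10}

Lex-smallest maximum matching: {(1,0), (3,7), (6,4), (9,16), (12,11), (15,5), (17,13), (18,2), (21,10)}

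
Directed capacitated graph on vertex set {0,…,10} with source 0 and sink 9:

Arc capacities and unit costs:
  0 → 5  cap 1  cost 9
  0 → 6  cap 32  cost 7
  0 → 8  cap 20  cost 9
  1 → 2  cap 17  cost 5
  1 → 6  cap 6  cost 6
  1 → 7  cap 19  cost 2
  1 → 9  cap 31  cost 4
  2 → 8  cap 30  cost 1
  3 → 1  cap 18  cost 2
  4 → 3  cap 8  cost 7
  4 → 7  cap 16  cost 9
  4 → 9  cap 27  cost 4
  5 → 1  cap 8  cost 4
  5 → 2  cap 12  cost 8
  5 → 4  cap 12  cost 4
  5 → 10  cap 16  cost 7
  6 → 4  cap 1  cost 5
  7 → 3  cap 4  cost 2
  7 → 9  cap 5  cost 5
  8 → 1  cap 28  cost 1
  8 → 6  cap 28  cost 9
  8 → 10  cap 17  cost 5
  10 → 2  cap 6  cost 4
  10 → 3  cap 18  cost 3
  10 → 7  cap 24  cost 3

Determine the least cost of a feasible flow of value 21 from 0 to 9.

shortest-cost path #1: 0→8→1→9 push 20 @ unit cost 14 (adds 280)
shortest-cost path #2: 0→6→4→9 push 1 @ unit cost 16 (adds 16)
total cost = 296

Minimum cost for 21 units: 296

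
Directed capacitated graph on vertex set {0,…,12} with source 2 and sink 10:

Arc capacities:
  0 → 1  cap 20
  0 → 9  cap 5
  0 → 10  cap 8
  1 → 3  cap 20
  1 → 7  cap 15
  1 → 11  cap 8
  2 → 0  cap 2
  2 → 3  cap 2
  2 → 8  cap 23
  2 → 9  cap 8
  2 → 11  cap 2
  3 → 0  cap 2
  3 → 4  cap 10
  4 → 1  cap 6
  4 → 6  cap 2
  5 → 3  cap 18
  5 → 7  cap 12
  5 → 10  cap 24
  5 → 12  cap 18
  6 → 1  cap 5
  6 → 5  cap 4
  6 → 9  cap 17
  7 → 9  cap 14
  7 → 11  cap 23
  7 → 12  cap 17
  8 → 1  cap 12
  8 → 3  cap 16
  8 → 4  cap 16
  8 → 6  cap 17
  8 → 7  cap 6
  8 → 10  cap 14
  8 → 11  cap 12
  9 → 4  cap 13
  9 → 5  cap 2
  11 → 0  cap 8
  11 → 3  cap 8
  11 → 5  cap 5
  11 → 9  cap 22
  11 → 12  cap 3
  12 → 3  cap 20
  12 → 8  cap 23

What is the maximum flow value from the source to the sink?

augment #1: 2→0→10 bottleneck 2, total now 2
augment #2: 2→8→10 bottleneck 14, total now 16
augment #3: 2→3→0→10 bottleneck 2, total now 18
augment #4: 2→9→5→10 bottleneck 2, total now 20
augment #5: 2→11→0→10 bottleneck 2, total now 22
augment #6: 2→8→6→5→10 bottleneck 4, total now 26
augment #7: 2→8→11→0→10 bottleneck 2, total now 28
augment #8: 2→8→11→5→10 bottleneck 3, total now 31
augment #9: 2→9→4→1→11→5→10 bottleneck 2, total now 33

Maximum flow value: 33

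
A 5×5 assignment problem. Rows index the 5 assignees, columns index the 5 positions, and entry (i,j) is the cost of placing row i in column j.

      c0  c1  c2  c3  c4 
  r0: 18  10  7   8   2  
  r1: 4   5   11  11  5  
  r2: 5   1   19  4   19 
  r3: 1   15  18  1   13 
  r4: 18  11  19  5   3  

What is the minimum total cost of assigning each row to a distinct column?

Minimum assignment cost: 16

optimal assignment: row0→col2 (cost 7), row1→col0 (cost 4), row2→col1 (cost 1), row3→col3 (cost 1), row4→col4 (cost 3)
total = 7 + 4 + 1 + 1 + 3 = 16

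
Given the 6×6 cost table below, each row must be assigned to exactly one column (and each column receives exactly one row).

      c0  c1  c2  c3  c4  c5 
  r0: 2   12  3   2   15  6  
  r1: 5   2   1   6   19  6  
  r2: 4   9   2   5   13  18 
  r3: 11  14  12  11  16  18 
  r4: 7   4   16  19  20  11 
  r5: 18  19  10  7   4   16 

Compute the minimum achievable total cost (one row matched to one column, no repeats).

Minimum assignment cost: 29

one of 2 optimal assignments: row0→col0 (cost 2), row1→col5 (cost 6), row2→col2 (cost 2), row3→col3 (cost 11), row4→col1 (cost 4), row5→col4 (cost 4)
total = 2 + 6 + 2 + 11 + 4 + 4 = 29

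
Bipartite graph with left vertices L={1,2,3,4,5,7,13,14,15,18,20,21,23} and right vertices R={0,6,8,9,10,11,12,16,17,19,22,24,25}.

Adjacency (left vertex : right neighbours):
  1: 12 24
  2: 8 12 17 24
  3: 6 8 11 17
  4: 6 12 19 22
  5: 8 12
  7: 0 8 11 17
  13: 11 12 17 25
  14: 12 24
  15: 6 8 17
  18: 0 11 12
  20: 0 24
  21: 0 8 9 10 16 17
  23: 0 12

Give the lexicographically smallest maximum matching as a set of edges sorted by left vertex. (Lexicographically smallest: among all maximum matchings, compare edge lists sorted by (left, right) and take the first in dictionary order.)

Lex-smallest maximum matching: {(1,12), (2,8), (3,6), (4,19), (7,0), (13,25), (14,24), (15,17), (18,11), (21,9)}

|M| = 10 (so the lex-smallest maximum matching has 10 edges)
process left vertices in ascending order; for each, take the smallest-labelled available neighbour that still permits 10 edges overall, or leave it unmatched if none does
lex-smallest matching: {1-12, 2-8, 3-6, 4-19, 7-0, 13-25, 14-24, 15-17, 18-11, 21-9}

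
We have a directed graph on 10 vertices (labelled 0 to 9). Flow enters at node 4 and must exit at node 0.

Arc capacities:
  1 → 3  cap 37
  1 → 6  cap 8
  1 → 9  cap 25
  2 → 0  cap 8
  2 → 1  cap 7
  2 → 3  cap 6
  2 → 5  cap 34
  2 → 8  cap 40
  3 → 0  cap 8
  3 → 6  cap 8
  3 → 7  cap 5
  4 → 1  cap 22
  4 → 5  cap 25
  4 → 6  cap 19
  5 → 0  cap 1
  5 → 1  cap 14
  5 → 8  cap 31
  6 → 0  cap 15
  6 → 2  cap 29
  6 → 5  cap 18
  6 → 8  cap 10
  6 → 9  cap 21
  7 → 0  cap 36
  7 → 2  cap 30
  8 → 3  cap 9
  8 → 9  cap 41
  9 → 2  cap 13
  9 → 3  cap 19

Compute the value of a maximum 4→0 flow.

Maximum flow value: 37

augment #1: 4→5→0 bottleneck 1, total now 1
augment #2: 4→6→0 bottleneck 15, total now 16
augment #3: 4→1→3→0 bottleneck 8, total now 24
augment #4: 4→6→2→0 bottleneck 4, total now 28
augment #5: 4→1→3→7→0 bottleneck 5, total now 33
augment #6: 4→1→6→2→0 bottleneck 4, total now 37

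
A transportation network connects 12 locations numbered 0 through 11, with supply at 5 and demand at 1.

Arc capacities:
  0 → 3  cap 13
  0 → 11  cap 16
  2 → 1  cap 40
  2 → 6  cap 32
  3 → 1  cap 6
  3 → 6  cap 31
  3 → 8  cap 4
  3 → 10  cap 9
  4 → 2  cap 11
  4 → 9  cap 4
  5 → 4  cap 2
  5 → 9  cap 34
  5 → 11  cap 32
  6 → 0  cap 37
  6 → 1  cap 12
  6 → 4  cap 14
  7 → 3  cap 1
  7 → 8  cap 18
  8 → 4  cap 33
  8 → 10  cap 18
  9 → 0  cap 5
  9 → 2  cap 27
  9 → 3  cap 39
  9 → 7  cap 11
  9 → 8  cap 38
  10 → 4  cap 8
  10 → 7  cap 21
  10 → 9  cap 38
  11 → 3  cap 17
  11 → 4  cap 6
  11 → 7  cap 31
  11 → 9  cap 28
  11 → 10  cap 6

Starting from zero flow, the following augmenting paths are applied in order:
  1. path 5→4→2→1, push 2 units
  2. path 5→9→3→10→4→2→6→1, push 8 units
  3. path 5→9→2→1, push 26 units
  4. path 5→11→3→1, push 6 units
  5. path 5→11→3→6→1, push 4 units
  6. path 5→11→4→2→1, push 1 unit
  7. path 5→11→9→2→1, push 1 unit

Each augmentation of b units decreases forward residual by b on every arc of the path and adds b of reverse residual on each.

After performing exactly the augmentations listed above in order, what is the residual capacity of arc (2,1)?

after path 1 (5→4→2→1, push 2): res(2,1)=38
after path 2 (5→9→3→10→4→2→6→1, push 8): res(2,1)=38
after path 3 (5→9→2→1, push 26): res(2,1)=12
after path 4 (5→11→3→1, push 6): res(2,1)=12
after path 5 (5→11→3→6→1, push 4): res(2,1)=12
after path 6 (5→11→4→2→1, push 1): res(2,1)=11
after path 7 (5→11→9→2→1, push 1): res(2,1)=10

Residual capacity of (2,1): 10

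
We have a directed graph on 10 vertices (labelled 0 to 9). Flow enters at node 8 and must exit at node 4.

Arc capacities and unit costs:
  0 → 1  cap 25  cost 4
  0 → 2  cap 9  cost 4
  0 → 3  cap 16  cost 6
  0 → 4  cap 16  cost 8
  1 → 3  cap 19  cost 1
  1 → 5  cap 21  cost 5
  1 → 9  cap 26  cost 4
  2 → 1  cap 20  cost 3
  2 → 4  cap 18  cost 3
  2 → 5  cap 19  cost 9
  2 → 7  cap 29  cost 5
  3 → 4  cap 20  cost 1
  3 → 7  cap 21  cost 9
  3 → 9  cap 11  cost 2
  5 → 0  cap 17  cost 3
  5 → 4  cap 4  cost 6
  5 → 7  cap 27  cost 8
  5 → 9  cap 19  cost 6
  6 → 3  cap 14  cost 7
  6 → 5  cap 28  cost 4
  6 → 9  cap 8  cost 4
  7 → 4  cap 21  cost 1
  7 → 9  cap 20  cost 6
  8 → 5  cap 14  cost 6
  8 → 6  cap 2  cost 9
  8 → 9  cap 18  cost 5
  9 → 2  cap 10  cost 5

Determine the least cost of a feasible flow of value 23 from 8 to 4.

Minimum cost for 23 units: 313

shortest-cost path #1: 8→5→4 push 4 @ unit cost 12 (adds 48)
shortest-cost path #2: 8→9→2→4 push 10 @ unit cost 13 (adds 130)
shortest-cost path #3: 8→5→7→4 push 9 @ unit cost 15 (adds 135)
total cost = 313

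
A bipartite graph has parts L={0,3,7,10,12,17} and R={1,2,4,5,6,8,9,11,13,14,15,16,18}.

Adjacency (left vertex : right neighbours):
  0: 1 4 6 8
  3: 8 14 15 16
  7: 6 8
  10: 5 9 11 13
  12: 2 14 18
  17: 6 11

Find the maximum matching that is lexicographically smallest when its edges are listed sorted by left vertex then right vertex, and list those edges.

|M| = 6 (so the lex-smallest maximum matching has 6 edges)
process left vertices in ascending order; for each, take the smallest-labelled available neighbour that still permits 6 edges overall, or leave it unmatched if none does
lex-smallest matching: {0-1, 3-8, 7-6, 10-5, 12-2, 17-11}

Lex-smallest maximum matching: {(0,1), (3,8), (7,6), (10,5), (12,2), (17,11)}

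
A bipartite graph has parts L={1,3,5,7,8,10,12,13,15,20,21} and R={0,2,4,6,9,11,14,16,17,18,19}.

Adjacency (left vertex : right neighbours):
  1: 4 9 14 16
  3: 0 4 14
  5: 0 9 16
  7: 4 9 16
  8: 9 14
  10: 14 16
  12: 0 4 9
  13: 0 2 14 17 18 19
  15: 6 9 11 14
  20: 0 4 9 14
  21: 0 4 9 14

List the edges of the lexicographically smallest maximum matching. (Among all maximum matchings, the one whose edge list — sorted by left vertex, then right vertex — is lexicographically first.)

|M| = 7 (so the lex-smallest maximum matching has 7 edges)
process left vertices in ascending order; for each, take the smallest-labelled available neighbour that still permits 7 edges overall, or leave it unmatched if none does
lex-smallest matching: {1-4, 3-0, 5-9, 7-16, 8-14, 13-2, 15-6}

Lex-smallest maximum matching: {(1,4), (3,0), (5,9), (7,16), (8,14), (13,2), (15,6)}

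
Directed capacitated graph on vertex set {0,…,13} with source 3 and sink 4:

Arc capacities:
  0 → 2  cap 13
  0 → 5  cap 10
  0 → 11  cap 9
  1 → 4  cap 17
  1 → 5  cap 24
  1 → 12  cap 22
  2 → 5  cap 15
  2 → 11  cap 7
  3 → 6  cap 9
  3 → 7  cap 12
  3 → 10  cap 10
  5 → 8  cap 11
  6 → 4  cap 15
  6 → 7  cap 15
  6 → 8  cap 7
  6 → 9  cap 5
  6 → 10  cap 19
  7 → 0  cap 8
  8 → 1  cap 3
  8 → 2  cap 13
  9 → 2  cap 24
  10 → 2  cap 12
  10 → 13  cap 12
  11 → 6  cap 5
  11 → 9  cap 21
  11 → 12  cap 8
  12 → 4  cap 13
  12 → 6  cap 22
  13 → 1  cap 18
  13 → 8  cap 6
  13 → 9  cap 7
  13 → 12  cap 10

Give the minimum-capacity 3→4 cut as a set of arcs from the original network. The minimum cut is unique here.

augment #1: 3→6→4 push 9
augment #2: 3→10→13→1→4 push 10
augment #3: 3→7→0→11→6→4 push 5
augment #4: 3→7→0→11→12→4 push 3
max flow = 27; residual-reachable set from 3 gives S-side
cut edges (S→T): {(3,6), (3,10), (7,0)} total cap 27

Min-cut arcs: {(3,6), (3,10), (7,0)} (total capacity 27)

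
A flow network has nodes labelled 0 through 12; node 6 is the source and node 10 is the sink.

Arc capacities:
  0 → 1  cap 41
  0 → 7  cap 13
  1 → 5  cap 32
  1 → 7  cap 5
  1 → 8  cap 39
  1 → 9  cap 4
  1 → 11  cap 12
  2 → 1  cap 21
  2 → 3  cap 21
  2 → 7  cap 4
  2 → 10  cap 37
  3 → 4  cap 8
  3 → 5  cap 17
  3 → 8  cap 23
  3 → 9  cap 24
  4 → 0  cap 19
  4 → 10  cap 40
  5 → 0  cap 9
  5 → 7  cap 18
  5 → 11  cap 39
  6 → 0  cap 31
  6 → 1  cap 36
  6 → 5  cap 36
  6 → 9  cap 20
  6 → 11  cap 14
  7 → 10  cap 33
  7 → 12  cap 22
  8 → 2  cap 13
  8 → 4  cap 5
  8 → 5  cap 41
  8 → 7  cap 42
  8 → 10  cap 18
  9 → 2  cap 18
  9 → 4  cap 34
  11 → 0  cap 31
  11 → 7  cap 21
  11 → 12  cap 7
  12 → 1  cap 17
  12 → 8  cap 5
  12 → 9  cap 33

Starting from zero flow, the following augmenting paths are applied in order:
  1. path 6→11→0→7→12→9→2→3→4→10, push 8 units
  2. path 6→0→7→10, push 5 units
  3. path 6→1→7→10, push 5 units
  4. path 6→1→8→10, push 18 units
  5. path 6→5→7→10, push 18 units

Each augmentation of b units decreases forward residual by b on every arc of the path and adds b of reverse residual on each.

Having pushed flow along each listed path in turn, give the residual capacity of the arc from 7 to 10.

after path 1 (6→11→0→7→12→9→2→3→4→10, push 8): res(7,10)=33
after path 2 (6→0→7→10, push 5): res(7,10)=28
after path 3 (6→1→7→10, push 5): res(7,10)=23
after path 4 (6→1→8→10, push 18): res(7,10)=23
after path 5 (6→5→7→10, push 18): res(7,10)=5

Residual capacity of (7,10): 5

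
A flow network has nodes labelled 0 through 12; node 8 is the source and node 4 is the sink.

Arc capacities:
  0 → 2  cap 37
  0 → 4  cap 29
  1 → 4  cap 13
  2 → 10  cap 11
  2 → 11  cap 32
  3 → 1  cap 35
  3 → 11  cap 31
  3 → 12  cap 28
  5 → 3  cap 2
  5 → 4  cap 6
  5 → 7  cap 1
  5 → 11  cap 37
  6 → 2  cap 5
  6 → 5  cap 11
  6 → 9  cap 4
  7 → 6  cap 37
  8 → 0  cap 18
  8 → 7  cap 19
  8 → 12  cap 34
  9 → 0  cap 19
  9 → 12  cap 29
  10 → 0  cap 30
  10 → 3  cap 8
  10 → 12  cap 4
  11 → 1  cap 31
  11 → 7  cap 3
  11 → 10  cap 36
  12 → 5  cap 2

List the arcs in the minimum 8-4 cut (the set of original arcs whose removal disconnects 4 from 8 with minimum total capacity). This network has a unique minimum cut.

Min-cut arcs: {(8,0), (8,7), (12,5)} (total capacity 39)

augment #1: 8→0→4 push 18
augment #2: 8→12→5→4 push 2
augment #3: 8→7→6→5→4 push 4
augment #4: 8→7→6→9→0→4 push 4
augment #5: 8→7→6→2→10→0→4 push 5
augment #6: 8→7→6→5→3→1→4 push 2
augment #7: 8→7→6→5→11→1→4 push 4
max flow = 39; residual-reachable set from 8 gives S-side
cut edges (S→T): {(8,0), (8,7), (12,5)} total cap 39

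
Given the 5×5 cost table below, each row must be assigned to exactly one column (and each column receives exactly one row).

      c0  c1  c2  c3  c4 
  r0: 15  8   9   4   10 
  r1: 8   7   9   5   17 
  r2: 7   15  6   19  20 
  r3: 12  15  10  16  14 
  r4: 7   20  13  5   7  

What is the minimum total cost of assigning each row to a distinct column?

Minimum assignment cost: 35

optimal assignment: row0→col3 (cost 4), row1→col1 (cost 7), row2→col0 (cost 7), row3→col2 (cost 10), row4→col4 (cost 7)
total = 4 + 7 + 7 + 10 + 7 = 35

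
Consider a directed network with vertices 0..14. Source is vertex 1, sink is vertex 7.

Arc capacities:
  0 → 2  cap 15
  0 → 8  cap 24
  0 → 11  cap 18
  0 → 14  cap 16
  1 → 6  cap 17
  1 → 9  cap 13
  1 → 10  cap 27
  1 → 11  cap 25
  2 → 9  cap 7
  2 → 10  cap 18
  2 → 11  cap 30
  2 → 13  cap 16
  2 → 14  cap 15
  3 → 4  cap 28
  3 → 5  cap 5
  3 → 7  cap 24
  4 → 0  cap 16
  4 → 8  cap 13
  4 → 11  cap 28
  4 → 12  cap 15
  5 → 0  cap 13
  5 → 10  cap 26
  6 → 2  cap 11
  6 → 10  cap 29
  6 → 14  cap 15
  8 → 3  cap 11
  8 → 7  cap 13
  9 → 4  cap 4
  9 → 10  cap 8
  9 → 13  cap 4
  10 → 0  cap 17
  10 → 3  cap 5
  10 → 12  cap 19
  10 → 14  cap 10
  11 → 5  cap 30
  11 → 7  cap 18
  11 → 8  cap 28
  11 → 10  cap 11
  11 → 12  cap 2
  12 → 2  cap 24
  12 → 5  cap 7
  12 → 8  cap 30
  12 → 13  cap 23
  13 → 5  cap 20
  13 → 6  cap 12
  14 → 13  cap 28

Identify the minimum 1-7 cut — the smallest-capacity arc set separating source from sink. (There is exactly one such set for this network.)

augment #1: 1→11→7 push 18
augment #2: 1→10→3→7 push 5
augment #3: 1→11→8→7 push 7
augment #4: 1→9→4→8→7 push 4
augment #5: 1→10→0→8→7 push 2
augment #6: 1→10→0→8→3→7 push 11
max flow = 47; residual-reachable set from 1 gives S-side
cut edges (S→T): {(8,3), (8,7), (10,3), (11,7)} total cap 47

Min-cut arcs: {(8,3), (8,7), (10,3), (11,7)} (total capacity 47)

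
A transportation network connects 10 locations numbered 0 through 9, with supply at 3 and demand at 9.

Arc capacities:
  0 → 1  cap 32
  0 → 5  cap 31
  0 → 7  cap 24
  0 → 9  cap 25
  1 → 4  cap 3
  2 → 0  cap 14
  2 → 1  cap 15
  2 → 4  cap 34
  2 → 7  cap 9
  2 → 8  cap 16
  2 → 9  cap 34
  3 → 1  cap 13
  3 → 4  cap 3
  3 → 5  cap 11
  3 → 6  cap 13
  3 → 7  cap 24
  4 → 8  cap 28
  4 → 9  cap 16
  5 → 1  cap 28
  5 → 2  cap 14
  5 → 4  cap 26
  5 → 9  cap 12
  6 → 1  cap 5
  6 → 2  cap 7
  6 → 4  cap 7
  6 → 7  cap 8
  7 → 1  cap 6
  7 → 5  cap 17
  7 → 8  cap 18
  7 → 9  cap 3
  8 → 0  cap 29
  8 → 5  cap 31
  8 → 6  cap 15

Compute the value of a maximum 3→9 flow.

Maximum flow value: 54

augment #1: 3→4→9 bottleneck 3, total now 3
augment #2: 3→5→9 bottleneck 11, total now 14
augment #3: 3→7→9 bottleneck 3, total now 17
augment #4: 3→1→4→9 bottleneck 3, total now 20
augment #5: 3→6→2→9 bottleneck 7, total now 27
augment #6: 3→6→4→9 bottleneck 6, total now 33
augment #7: 3→7→5→9 bottleneck 1, total now 34
augment #8: 3→7→5→2→9 bottleneck 14, total now 48
augment #9: 3→7→5→4→9 bottleneck 2, total now 50
augment #10: 3→7→8→0→9 bottleneck 4, total now 54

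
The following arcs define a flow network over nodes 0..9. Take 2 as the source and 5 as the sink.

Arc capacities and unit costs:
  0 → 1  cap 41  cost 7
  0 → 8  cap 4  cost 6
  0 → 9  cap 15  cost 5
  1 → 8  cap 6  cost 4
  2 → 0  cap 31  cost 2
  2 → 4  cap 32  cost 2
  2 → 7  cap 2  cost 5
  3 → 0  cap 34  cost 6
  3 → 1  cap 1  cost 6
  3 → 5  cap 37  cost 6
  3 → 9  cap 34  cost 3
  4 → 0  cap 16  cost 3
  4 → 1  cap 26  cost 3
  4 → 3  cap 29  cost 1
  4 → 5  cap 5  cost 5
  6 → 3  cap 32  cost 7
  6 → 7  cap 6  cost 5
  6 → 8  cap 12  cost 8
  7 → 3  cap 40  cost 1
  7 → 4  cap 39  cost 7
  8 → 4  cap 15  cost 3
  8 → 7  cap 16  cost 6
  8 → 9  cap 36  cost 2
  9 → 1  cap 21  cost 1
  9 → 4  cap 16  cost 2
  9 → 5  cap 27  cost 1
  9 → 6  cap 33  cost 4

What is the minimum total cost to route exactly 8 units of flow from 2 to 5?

shortest-cost path #1: 2→4→5 push 5 @ unit cost 7 (adds 35)
shortest-cost path #2: 2→4→3→9→5 push 3 @ unit cost 7 (adds 21)
total cost = 56

Minimum cost for 8 units: 56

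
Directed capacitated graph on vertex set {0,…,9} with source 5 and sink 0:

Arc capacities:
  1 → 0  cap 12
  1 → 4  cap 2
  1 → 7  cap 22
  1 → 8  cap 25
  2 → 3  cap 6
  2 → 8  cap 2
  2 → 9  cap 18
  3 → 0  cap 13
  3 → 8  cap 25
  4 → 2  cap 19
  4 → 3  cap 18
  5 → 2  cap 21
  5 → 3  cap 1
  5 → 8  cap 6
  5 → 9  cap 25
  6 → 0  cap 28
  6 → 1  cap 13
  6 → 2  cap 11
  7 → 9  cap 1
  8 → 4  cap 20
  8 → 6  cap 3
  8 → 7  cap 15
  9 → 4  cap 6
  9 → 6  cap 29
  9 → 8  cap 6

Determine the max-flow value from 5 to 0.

augment #1: 5→3→0 bottleneck 1, total now 1
augment #2: 5→2→3→0 bottleneck 6, total now 7
augment #3: 5→8→6→0 bottleneck 3, total now 10
augment #4: 5→9→6→0 bottleneck 25, total now 35
augment #5: 5→8→4→3→0 bottleneck 3, total now 38
augment #6: 5→2→8→4→3→0 bottleneck 2, total now 40
augment #7: 5→2→9→4→3→0 bottleneck 1, total now 41
augment #8: 5→2→9→6→1→0 bottleneck 4, total now 45

Maximum flow value: 45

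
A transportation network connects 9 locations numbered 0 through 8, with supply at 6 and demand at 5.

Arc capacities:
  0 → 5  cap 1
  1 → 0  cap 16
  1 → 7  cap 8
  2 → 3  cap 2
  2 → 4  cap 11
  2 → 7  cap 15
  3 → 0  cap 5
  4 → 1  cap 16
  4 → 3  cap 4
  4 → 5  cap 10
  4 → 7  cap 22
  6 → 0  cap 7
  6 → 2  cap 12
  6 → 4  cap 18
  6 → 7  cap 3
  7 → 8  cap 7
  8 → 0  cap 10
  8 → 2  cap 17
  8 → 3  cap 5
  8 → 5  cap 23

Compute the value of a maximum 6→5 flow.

Maximum flow value: 18

augment #1: 6→0→5 bottleneck 1, total now 1
augment #2: 6→4→5 bottleneck 10, total now 11
augment #3: 6→7→8→5 bottleneck 3, total now 14
augment #4: 6→2→7→8→5 bottleneck 4, total now 18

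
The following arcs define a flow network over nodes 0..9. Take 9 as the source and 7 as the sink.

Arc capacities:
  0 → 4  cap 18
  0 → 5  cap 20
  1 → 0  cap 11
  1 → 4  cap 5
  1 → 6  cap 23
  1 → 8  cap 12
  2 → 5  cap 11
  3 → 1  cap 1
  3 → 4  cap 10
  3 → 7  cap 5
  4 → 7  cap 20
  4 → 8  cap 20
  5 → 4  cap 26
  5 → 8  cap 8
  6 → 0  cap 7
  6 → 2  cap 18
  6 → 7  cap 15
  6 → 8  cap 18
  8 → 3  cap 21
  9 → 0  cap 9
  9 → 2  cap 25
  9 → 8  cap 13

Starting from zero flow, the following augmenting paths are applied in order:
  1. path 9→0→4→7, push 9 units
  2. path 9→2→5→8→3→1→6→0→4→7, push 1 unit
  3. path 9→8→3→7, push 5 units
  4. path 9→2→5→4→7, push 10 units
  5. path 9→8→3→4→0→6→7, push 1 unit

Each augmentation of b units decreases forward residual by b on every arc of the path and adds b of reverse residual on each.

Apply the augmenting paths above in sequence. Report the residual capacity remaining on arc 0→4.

after path 1 (9→0→4→7, push 9): res(0,4)=9
after path 2 (9→2→5→8→3→1→6→0→4→7, push 1): res(0,4)=8
after path 3 (9→8→3→7, push 5): res(0,4)=8
after path 4 (9→2→5→4→7, push 10): res(0,4)=8
after path 5 (9→8→3→4→0→6→7, push 1): res(0,4)=9

Residual capacity of (0,4): 9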